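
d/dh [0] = 0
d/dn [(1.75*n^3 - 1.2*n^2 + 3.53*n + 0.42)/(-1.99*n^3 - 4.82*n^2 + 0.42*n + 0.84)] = (-10.823*n^4 + 15.5194*n^3 + 23.428*n^2 + 2.0328*n + 2.7888)/(3.9601*n^6 + 19.1836*n^5 + 21.5608*n^4 - 7.392*n^3 - 7.9212*n^2 + 0.7056*n + 0.7056)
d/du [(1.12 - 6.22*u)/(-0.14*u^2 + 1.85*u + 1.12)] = (-0.8708*u^2 + 0.313599999999999*u - 9.0384)/(0.0196*u^4 - 0.518*u^3 + 3.1089*u^2 + 4.144*u + 1.2544)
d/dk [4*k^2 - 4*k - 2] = 8*k - 4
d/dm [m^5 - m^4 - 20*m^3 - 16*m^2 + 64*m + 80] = 5*m^4 - 4*m^3 - 60*m^2 - 32*m + 64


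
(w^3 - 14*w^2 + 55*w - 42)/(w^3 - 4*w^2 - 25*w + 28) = (w - 6)/(w + 4)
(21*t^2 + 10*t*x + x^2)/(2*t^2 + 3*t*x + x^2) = (21*t^2 + 10*t*x + x^2)/(2*t^2 + 3*t*x + x^2)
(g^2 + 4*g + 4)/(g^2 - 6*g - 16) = (g + 2)/(g - 8)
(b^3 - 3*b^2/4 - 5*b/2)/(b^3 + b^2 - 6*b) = (b + 5/4)/(b + 3)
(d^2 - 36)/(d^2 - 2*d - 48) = (d - 6)/(d - 8)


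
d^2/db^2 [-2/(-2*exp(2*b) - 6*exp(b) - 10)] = (2*(2*exp(b) + 3)^2*exp(b) - (4*exp(b) + 3)*(exp(2*b) + 3*exp(b) + 5))*exp(b)/(exp(2*b) + 3*exp(b) + 5)^3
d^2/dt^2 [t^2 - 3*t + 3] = 2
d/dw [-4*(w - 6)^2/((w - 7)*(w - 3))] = 8*(-w^2 + 15*w - 54)/(w^4 - 20*w^3 + 142*w^2 - 420*w + 441)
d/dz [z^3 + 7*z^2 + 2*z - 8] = 3*z^2 + 14*z + 2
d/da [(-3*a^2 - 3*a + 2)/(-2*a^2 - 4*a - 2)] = (3*a + 7)/(2*(a^3 + 3*a^2 + 3*a + 1))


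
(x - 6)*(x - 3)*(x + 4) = x^3 - 5*x^2 - 18*x + 72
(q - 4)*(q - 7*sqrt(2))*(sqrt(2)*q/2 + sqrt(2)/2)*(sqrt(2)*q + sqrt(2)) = q^4 - 7*sqrt(2)*q^3 - 2*q^3 - 7*q^2 + 14*sqrt(2)*q^2 - 4*q + 49*sqrt(2)*q + 28*sqrt(2)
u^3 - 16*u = u*(u - 4)*(u + 4)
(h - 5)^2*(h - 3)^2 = h^4 - 16*h^3 + 94*h^2 - 240*h + 225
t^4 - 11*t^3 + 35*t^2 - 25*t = t*(t - 5)^2*(t - 1)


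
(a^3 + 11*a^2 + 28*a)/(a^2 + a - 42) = a*(a + 4)/(a - 6)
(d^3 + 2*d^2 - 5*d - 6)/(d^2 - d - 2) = d + 3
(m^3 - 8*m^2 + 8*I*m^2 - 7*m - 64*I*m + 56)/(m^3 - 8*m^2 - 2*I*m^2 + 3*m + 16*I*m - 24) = (m + 7*I)/(m - 3*I)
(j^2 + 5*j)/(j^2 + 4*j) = (j + 5)/(j + 4)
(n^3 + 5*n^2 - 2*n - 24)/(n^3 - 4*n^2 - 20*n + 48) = (n + 3)/(n - 6)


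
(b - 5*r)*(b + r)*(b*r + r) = b^3*r - 4*b^2*r^2 + b^2*r - 5*b*r^3 - 4*b*r^2 - 5*r^3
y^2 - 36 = (y - 6)*(y + 6)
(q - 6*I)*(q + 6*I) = q^2 + 36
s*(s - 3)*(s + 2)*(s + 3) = s^4 + 2*s^3 - 9*s^2 - 18*s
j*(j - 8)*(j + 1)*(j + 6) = j^4 - j^3 - 50*j^2 - 48*j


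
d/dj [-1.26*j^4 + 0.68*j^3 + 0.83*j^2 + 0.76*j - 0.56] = -5.04*j^3 + 2.04*j^2 + 1.66*j + 0.76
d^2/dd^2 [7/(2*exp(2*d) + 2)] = 14*(exp(2*d) - 1)*exp(2*d)/(exp(2*d) + 1)^3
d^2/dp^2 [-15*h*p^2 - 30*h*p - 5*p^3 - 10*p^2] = -30*h - 30*p - 20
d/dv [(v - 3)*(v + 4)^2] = (v + 4)*(3*v - 2)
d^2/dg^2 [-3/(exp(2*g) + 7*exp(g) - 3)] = 3*(-2*(2*exp(g) + 7)^2*exp(g) + (4*exp(g) + 7)*(exp(2*g) + 7*exp(g) - 3))*exp(g)/(exp(2*g) + 7*exp(g) - 3)^3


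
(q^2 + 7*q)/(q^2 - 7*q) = (q + 7)/(q - 7)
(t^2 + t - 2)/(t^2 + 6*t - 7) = (t + 2)/(t + 7)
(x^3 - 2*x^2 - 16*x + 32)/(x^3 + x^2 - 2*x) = (x^3 - 2*x^2 - 16*x + 32)/(x*(x^2 + x - 2))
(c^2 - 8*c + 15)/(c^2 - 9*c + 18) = (c - 5)/(c - 6)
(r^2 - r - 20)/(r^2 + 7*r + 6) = (r^2 - r - 20)/(r^2 + 7*r + 6)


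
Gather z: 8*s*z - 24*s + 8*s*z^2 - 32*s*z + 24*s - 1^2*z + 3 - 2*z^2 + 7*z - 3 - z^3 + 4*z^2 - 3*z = -z^3 + z^2*(8*s + 2) + z*(3 - 24*s)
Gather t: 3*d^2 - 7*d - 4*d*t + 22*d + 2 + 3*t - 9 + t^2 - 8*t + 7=3*d^2 + 15*d + t^2 + t*(-4*d - 5)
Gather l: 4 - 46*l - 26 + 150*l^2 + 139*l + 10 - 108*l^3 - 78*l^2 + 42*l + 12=-108*l^3 + 72*l^2 + 135*l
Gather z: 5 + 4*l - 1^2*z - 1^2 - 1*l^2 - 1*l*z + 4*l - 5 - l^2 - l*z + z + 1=-2*l^2 - 2*l*z + 8*l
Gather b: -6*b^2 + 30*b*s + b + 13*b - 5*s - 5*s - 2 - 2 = -6*b^2 + b*(30*s + 14) - 10*s - 4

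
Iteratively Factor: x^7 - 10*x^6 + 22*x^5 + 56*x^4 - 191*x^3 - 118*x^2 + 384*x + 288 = (x - 4)*(x^6 - 6*x^5 - 2*x^4 + 48*x^3 + x^2 - 114*x - 72) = (x - 4)^2*(x^5 - 2*x^4 - 10*x^3 + 8*x^2 + 33*x + 18) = (x - 4)^2*(x + 1)*(x^4 - 3*x^3 - 7*x^2 + 15*x + 18) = (x - 4)^2*(x - 3)*(x + 1)*(x^3 - 7*x - 6) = (x - 4)^2*(x - 3)*(x + 1)*(x + 2)*(x^2 - 2*x - 3) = (x - 4)^2*(x - 3)^2*(x + 1)*(x + 2)*(x + 1)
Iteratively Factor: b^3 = (b)*(b^2) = b^2*(b)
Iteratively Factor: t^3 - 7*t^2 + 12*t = (t)*(t^2 - 7*t + 12) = t*(t - 4)*(t - 3)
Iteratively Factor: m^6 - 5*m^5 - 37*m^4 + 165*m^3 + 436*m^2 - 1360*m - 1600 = (m - 5)*(m^5 - 37*m^3 - 20*m^2 + 336*m + 320) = (m - 5)^2*(m^4 + 5*m^3 - 12*m^2 - 80*m - 64) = (m - 5)^2*(m - 4)*(m^3 + 9*m^2 + 24*m + 16) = (m - 5)^2*(m - 4)*(m + 4)*(m^2 + 5*m + 4) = (m - 5)^2*(m - 4)*(m + 4)^2*(m + 1)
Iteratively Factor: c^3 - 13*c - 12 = (c + 1)*(c^2 - c - 12) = (c + 1)*(c + 3)*(c - 4)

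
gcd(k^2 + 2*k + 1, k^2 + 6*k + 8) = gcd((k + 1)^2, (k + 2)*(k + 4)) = 1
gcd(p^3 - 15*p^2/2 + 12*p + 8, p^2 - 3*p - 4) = p - 4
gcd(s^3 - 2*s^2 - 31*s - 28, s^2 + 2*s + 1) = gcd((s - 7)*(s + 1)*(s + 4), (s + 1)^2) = s + 1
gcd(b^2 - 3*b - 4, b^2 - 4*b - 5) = b + 1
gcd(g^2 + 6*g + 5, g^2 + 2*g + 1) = g + 1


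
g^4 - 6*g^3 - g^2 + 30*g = g*(g - 5)*(g - 3)*(g + 2)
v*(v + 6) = v^2 + 6*v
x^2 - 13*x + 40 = (x - 8)*(x - 5)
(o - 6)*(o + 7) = o^2 + o - 42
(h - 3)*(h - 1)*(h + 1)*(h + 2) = h^4 - h^3 - 7*h^2 + h + 6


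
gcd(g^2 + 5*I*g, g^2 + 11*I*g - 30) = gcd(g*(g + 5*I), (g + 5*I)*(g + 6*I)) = g + 5*I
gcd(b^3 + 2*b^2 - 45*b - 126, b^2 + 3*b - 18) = b + 6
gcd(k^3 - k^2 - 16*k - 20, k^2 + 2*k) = k + 2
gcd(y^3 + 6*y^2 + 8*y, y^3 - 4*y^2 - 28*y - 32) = y + 2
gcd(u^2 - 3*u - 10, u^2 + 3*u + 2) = u + 2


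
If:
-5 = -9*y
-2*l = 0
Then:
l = 0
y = 5/9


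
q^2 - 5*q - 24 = (q - 8)*(q + 3)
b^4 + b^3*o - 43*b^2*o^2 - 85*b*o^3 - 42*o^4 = (b - 7*o)*(b + o)^2*(b + 6*o)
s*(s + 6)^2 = s^3 + 12*s^2 + 36*s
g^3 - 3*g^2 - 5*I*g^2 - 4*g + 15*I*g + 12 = (g - 3)*(g - 4*I)*(g - I)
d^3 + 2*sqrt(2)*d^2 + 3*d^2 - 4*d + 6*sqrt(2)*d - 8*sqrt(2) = (d - 1)*(d + 4)*(d + 2*sqrt(2))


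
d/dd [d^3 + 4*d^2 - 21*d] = 3*d^2 + 8*d - 21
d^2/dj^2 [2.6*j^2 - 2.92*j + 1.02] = 5.20000000000000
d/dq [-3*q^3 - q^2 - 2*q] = -9*q^2 - 2*q - 2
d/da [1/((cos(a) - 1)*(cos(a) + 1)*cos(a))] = -1/(sin(a)*cos(a)^2) + 2/sin(a)^3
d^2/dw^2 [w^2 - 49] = 2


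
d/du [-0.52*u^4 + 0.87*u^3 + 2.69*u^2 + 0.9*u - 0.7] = -2.08*u^3 + 2.61*u^2 + 5.38*u + 0.9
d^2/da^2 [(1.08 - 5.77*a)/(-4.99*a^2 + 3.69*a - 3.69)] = ((53.361 - 172.7538*a)*(4.99*a^2 - 3.69*a + 3.69) + (5.77*a - 1.08)*(9.98*a - 3.69)*(19.96*a - 7.38))/(4.99*a^2 - 3.69*a + 3.69)^3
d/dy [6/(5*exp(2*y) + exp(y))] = 6*(-10*exp(y) - 1)*exp(-y)/(5*exp(y) + 1)^2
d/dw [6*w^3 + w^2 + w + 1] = 18*w^2 + 2*w + 1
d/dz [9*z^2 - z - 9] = 18*z - 1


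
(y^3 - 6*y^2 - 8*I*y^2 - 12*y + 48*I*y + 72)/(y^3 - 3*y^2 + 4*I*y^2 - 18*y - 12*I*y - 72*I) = (y^2 - 8*I*y - 12)/(y^2 + y*(3 + 4*I) + 12*I)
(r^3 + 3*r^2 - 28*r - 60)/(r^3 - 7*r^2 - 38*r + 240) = (r + 2)/(r - 8)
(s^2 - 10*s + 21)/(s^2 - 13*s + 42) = (s - 3)/(s - 6)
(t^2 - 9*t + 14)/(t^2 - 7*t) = (t - 2)/t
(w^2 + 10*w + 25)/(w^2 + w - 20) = (w + 5)/(w - 4)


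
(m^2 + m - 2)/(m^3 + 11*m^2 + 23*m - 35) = (m + 2)/(m^2 + 12*m + 35)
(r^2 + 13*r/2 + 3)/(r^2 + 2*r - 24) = (r + 1/2)/(r - 4)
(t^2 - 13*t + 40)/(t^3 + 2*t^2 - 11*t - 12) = (t^2 - 13*t + 40)/(t^3 + 2*t^2 - 11*t - 12)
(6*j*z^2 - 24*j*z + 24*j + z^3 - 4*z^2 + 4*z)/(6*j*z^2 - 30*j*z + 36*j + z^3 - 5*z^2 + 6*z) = (z - 2)/(z - 3)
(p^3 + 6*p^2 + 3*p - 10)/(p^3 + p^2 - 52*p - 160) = (p^2 + p - 2)/(p^2 - 4*p - 32)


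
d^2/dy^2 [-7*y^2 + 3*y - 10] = -14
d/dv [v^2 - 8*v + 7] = 2*v - 8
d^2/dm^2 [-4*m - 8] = 0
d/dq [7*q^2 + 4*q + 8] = 14*q + 4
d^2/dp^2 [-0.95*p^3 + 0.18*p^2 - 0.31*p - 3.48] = 0.36 - 5.7*p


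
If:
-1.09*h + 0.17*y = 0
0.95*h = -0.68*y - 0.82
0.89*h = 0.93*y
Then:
No Solution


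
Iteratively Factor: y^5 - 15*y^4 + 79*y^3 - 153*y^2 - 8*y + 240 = (y - 3)*(y^4 - 12*y^3 + 43*y^2 - 24*y - 80) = (y - 4)*(y - 3)*(y^3 - 8*y^2 + 11*y + 20) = (y - 4)*(y - 3)*(y + 1)*(y^2 - 9*y + 20) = (y - 5)*(y - 4)*(y - 3)*(y + 1)*(y - 4)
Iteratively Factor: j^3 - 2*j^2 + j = (j - 1)*(j^2 - j) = (j - 1)^2*(j)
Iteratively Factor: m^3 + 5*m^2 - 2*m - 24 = (m + 4)*(m^2 + m - 6) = (m - 2)*(m + 4)*(m + 3)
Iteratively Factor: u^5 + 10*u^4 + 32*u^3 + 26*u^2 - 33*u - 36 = (u + 4)*(u^4 + 6*u^3 + 8*u^2 - 6*u - 9) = (u + 3)*(u + 4)*(u^3 + 3*u^2 - u - 3) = (u + 1)*(u + 3)*(u + 4)*(u^2 + 2*u - 3) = (u - 1)*(u + 1)*(u + 3)*(u + 4)*(u + 3)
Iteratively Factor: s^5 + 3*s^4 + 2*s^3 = (s + 1)*(s^4 + 2*s^3) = s*(s + 1)*(s^3 + 2*s^2) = s^2*(s + 1)*(s^2 + 2*s) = s^2*(s + 1)*(s + 2)*(s)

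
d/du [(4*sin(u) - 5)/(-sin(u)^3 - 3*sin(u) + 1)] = (8*sin(u)^3 - 15*sin(u)^2 - 11)*cos(u)/(sin(u)^3 + 3*sin(u) - 1)^2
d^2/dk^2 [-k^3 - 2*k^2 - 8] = -6*k - 4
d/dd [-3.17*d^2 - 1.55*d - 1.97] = -6.34*d - 1.55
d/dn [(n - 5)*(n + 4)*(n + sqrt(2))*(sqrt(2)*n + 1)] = 4*sqrt(2)*n^3 - 3*sqrt(2)*n^2 + 9*n^2 - 38*sqrt(2)*n - 6*n - 60 - sqrt(2)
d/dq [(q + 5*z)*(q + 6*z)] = 2*q + 11*z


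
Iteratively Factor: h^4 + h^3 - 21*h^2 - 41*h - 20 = (h + 4)*(h^3 - 3*h^2 - 9*h - 5) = (h + 1)*(h + 4)*(h^2 - 4*h - 5) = (h + 1)^2*(h + 4)*(h - 5)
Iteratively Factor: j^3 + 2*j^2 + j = (j + 1)*(j^2 + j) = j*(j + 1)*(j + 1)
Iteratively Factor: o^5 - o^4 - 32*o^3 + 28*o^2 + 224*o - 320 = (o - 2)*(o^4 + o^3 - 30*o^2 - 32*o + 160) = (o - 2)*(o + 4)*(o^3 - 3*o^2 - 18*o + 40) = (o - 2)^2*(o + 4)*(o^2 - o - 20) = (o - 5)*(o - 2)^2*(o + 4)*(o + 4)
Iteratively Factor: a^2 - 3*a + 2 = (a - 1)*(a - 2)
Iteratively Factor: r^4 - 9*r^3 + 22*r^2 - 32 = (r + 1)*(r^3 - 10*r^2 + 32*r - 32) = (r - 4)*(r + 1)*(r^2 - 6*r + 8) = (r - 4)^2*(r + 1)*(r - 2)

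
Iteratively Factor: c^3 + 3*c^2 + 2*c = (c + 1)*(c^2 + 2*c) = c*(c + 1)*(c + 2)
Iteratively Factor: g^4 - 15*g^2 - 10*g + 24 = (g + 3)*(g^3 - 3*g^2 - 6*g + 8) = (g - 4)*(g + 3)*(g^2 + g - 2) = (g - 4)*(g - 1)*(g + 3)*(g + 2)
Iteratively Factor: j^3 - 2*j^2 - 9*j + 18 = (j - 2)*(j^2 - 9) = (j - 3)*(j - 2)*(j + 3)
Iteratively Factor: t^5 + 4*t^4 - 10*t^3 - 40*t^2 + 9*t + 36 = (t + 1)*(t^4 + 3*t^3 - 13*t^2 - 27*t + 36) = (t - 1)*(t + 1)*(t^3 + 4*t^2 - 9*t - 36) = (t - 1)*(t + 1)*(t + 3)*(t^2 + t - 12) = (t - 3)*(t - 1)*(t + 1)*(t + 3)*(t + 4)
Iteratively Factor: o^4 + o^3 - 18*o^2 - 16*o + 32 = (o - 4)*(o^3 + 5*o^2 + 2*o - 8) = (o - 4)*(o + 2)*(o^2 + 3*o - 4) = (o - 4)*(o + 2)*(o + 4)*(o - 1)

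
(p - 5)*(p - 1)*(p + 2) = p^3 - 4*p^2 - 7*p + 10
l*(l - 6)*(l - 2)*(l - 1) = l^4 - 9*l^3 + 20*l^2 - 12*l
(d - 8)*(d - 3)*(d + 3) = d^3 - 8*d^2 - 9*d + 72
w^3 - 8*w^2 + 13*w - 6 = (w - 6)*(w - 1)^2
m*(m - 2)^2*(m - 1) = m^4 - 5*m^3 + 8*m^2 - 4*m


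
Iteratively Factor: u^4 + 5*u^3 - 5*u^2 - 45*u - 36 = (u - 3)*(u^3 + 8*u^2 + 19*u + 12) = (u - 3)*(u + 1)*(u^2 + 7*u + 12) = (u - 3)*(u + 1)*(u + 4)*(u + 3)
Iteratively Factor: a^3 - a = (a)*(a^2 - 1) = a*(a + 1)*(a - 1)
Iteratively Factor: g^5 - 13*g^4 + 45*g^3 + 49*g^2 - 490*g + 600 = (g + 3)*(g^4 - 16*g^3 + 93*g^2 - 230*g + 200) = (g - 2)*(g + 3)*(g^3 - 14*g^2 + 65*g - 100) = (g - 5)*(g - 2)*(g + 3)*(g^2 - 9*g + 20) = (g - 5)*(g - 4)*(g - 2)*(g + 3)*(g - 5)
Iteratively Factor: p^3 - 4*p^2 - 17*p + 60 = (p - 5)*(p^2 + p - 12) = (p - 5)*(p - 3)*(p + 4)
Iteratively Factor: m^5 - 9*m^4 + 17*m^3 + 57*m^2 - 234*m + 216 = (m - 3)*(m^4 - 6*m^3 - m^2 + 54*m - 72) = (m - 4)*(m - 3)*(m^3 - 2*m^2 - 9*m + 18) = (m - 4)*(m - 3)*(m + 3)*(m^2 - 5*m + 6) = (m - 4)*(m - 3)*(m - 2)*(m + 3)*(m - 3)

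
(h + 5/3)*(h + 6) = h^2 + 23*h/3 + 10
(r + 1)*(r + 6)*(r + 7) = r^3 + 14*r^2 + 55*r + 42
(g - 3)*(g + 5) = g^2 + 2*g - 15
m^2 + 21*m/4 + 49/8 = (m + 7/4)*(m + 7/2)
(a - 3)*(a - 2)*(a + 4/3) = a^3 - 11*a^2/3 - 2*a/3 + 8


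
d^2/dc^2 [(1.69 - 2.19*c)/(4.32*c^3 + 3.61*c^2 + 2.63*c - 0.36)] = (-245.223936*c^5 + 173.552544*c^4 + 414.377418*c^3 + 206.481462*c^2 + 94.965186*c + 23.624786)/(80.621568*c^9 + 202.113792*c^8 + 316.142352*c^7 + 272.982745*c^6 + 158.780661*c^5 + 36.294303*c^4 - 0.636625000000006*c^3 - 6.066684*c^2 + 1.022544*c - 0.046656)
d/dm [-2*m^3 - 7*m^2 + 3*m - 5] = -6*m^2 - 14*m + 3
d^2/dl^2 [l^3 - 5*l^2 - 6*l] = 6*l - 10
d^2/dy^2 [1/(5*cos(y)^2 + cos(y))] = (-25*(1 - cos(2*y))^2 + 75*cos(y)/4 - 51*cos(2*y)/2 - 15*cos(3*y)/4 + 153/2)/((5*cos(y) + 1)^3*cos(y)^3)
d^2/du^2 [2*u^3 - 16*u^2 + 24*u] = 12*u - 32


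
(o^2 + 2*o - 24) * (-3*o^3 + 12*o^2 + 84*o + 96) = -3*o^5 + 6*o^4 + 180*o^3 - 24*o^2 - 1824*o - 2304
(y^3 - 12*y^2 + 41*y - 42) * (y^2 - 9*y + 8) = y^5 - 21*y^4 + 157*y^3 - 507*y^2 + 706*y - 336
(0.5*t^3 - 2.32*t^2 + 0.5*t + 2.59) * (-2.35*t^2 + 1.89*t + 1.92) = -1.175*t^5 + 6.397*t^4 - 4.5998*t^3 - 9.5959*t^2 + 5.8551*t + 4.9728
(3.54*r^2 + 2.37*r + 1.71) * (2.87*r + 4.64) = 10.1598*r^3 + 23.2275*r^2 + 15.9045*r + 7.9344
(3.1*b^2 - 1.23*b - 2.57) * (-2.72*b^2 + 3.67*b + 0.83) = -8.432*b^4 + 14.7226*b^3 + 5.0493*b^2 - 10.4528*b - 2.1331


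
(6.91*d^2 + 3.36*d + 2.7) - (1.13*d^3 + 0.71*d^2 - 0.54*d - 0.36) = -1.13*d^3 + 6.2*d^2 + 3.9*d + 3.06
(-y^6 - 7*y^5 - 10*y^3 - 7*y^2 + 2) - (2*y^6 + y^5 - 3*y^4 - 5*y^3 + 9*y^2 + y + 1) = -3*y^6 - 8*y^5 + 3*y^4 - 5*y^3 - 16*y^2 - y + 1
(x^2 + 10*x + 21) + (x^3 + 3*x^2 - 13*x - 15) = x^3 + 4*x^2 - 3*x + 6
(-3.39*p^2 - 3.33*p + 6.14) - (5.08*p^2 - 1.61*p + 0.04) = -8.47*p^2 - 1.72*p + 6.1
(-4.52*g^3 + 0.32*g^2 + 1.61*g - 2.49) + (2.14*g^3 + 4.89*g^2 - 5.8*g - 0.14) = -2.38*g^3 + 5.21*g^2 - 4.19*g - 2.63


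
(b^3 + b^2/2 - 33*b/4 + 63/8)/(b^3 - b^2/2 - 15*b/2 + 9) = (b^2 + 2*b - 21/4)/(b^2 + b - 6)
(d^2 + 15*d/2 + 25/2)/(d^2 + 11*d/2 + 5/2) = (2*d + 5)/(2*d + 1)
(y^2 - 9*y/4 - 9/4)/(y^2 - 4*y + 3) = (y + 3/4)/(y - 1)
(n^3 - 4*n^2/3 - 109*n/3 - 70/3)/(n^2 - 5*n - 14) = (3*n^2 + 17*n + 10)/(3*(n + 2))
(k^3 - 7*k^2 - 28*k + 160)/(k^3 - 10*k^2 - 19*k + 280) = (k - 4)/(k - 7)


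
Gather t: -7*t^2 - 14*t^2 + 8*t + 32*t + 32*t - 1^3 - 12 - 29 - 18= -21*t^2 + 72*t - 60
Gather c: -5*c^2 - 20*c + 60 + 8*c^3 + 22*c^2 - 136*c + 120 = 8*c^3 + 17*c^2 - 156*c + 180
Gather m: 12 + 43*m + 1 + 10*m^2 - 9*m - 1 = 10*m^2 + 34*m + 12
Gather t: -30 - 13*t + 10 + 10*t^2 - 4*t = 10*t^2 - 17*t - 20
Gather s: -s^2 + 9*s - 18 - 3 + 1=-s^2 + 9*s - 20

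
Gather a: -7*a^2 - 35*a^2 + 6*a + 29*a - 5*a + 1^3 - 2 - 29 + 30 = -42*a^2 + 30*a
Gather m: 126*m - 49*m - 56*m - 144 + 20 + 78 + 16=21*m - 30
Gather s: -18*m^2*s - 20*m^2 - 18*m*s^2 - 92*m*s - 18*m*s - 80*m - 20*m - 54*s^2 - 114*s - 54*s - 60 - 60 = -20*m^2 - 100*m + s^2*(-18*m - 54) + s*(-18*m^2 - 110*m - 168) - 120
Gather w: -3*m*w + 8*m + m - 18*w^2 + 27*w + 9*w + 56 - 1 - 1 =9*m - 18*w^2 + w*(36 - 3*m) + 54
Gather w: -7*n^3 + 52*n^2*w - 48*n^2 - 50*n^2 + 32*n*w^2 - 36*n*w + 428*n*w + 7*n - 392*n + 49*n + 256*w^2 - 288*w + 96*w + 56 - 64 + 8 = -7*n^3 - 98*n^2 - 336*n + w^2*(32*n + 256) + w*(52*n^2 + 392*n - 192)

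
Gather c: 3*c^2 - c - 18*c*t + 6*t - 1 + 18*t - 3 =3*c^2 + c*(-18*t - 1) + 24*t - 4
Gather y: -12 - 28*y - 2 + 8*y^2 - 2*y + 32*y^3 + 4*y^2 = 32*y^3 + 12*y^2 - 30*y - 14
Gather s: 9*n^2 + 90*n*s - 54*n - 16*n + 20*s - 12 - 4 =9*n^2 - 70*n + s*(90*n + 20) - 16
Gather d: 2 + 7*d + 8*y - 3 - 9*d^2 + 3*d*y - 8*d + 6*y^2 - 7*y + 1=-9*d^2 + d*(3*y - 1) + 6*y^2 + y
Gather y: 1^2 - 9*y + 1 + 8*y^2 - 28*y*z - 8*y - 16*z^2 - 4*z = 8*y^2 + y*(-28*z - 17) - 16*z^2 - 4*z + 2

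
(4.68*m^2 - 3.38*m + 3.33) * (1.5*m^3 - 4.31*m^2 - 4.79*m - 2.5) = 7.02*m^5 - 25.2408*m^4 - 2.8544*m^3 - 9.8621*m^2 - 7.5007*m - 8.325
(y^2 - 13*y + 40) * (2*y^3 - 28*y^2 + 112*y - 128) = 2*y^5 - 54*y^4 + 556*y^3 - 2704*y^2 + 6144*y - 5120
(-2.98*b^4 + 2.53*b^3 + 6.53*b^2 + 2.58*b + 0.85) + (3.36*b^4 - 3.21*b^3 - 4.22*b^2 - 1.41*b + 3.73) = 0.38*b^4 - 0.68*b^3 + 2.31*b^2 + 1.17*b + 4.58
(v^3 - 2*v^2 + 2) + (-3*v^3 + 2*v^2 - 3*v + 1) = -2*v^3 - 3*v + 3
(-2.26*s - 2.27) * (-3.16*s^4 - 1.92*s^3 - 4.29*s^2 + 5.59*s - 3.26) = 7.1416*s^5 + 11.5124*s^4 + 14.0538*s^3 - 2.8951*s^2 - 5.3217*s + 7.4002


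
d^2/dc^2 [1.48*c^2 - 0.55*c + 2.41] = 2.96000000000000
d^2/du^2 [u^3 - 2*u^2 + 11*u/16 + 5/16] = 6*u - 4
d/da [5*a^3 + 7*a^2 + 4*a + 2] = 15*a^2 + 14*a + 4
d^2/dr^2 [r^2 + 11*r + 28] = 2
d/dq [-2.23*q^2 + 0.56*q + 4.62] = 0.56 - 4.46*q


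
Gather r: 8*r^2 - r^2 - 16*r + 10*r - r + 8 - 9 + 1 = 7*r^2 - 7*r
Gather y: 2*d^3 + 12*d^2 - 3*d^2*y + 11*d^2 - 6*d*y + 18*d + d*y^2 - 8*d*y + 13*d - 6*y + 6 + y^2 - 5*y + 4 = 2*d^3 + 23*d^2 + 31*d + y^2*(d + 1) + y*(-3*d^2 - 14*d - 11) + 10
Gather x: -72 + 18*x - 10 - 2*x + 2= 16*x - 80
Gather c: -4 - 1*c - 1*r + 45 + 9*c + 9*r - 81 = 8*c + 8*r - 40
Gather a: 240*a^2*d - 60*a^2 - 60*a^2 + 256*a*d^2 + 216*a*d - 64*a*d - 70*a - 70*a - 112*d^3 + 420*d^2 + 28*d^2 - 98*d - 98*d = a^2*(240*d - 120) + a*(256*d^2 + 152*d - 140) - 112*d^3 + 448*d^2 - 196*d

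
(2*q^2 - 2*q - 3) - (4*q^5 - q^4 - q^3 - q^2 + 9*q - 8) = -4*q^5 + q^4 + q^3 + 3*q^2 - 11*q + 5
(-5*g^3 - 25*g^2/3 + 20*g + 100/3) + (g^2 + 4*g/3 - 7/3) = -5*g^3 - 22*g^2/3 + 64*g/3 + 31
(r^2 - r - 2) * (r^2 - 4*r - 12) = r^4 - 5*r^3 - 10*r^2 + 20*r + 24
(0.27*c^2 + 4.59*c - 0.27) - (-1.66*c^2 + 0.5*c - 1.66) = 1.93*c^2 + 4.09*c + 1.39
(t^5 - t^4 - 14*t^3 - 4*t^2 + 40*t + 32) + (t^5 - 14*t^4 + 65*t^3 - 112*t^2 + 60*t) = 2*t^5 - 15*t^4 + 51*t^3 - 116*t^2 + 100*t + 32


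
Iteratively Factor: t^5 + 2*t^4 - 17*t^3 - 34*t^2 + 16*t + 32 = (t + 2)*(t^4 - 17*t^2 + 16) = (t - 1)*(t + 2)*(t^3 + t^2 - 16*t - 16) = (t - 1)*(t + 2)*(t + 4)*(t^2 - 3*t - 4) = (t - 4)*(t - 1)*(t + 2)*(t + 4)*(t + 1)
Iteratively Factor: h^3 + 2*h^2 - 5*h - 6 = (h + 3)*(h^2 - h - 2) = (h + 1)*(h + 3)*(h - 2)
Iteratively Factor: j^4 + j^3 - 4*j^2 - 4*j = (j - 2)*(j^3 + 3*j^2 + 2*j) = j*(j - 2)*(j^2 + 3*j + 2) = j*(j - 2)*(j + 1)*(j + 2)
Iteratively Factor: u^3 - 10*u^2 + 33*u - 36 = (u - 3)*(u^2 - 7*u + 12) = (u - 3)^2*(u - 4)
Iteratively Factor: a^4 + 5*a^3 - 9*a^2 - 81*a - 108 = (a + 3)*(a^3 + 2*a^2 - 15*a - 36) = (a - 4)*(a + 3)*(a^2 + 6*a + 9) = (a - 4)*(a + 3)^2*(a + 3)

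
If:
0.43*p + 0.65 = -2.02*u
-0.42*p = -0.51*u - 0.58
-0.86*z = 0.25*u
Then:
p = 0.79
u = -0.49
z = 0.14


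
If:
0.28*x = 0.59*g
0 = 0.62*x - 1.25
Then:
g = 0.96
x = 2.02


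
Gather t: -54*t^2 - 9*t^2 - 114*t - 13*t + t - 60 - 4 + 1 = -63*t^2 - 126*t - 63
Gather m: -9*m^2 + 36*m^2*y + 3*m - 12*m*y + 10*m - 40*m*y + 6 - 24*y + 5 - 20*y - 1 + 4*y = m^2*(36*y - 9) + m*(13 - 52*y) - 40*y + 10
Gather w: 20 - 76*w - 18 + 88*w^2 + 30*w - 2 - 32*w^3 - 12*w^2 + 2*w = -32*w^3 + 76*w^2 - 44*w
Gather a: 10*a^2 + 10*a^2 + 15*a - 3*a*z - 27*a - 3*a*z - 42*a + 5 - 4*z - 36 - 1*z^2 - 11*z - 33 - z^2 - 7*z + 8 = 20*a^2 + a*(-6*z - 54) - 2*z^2 - 22*z - 56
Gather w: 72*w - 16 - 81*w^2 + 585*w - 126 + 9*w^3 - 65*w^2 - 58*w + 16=9*w^3 - 146*w^2 + 599*w - 126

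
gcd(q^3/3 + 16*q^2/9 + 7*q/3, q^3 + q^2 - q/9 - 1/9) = 1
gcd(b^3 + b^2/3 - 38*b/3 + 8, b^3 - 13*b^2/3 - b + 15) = b - 3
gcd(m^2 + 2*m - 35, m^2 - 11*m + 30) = m - 5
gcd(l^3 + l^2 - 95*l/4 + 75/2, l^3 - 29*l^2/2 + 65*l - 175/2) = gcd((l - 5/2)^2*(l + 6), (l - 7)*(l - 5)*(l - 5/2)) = l - 5/2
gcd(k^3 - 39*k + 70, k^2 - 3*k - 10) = k - 5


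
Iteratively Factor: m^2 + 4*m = (m)*(m + 4)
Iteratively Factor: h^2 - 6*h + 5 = (h - 5)*(h - 1)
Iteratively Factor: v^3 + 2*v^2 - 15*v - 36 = (v - 4)*(v^2 + 6*v + 9) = (v - 4)*(v + 3)*(v + 3)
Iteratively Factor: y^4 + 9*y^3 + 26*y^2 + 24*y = (y)*(y^3 + 9*y^2 + 26*y + 24) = y*(y + 4)*(y^2 + 5*y + 6) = y*(y + 3)*(y + 4)*(y + 2)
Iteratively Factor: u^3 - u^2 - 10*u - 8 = (u - 4)*(u^2 + 3*u + 2) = (u - 4)*(u + 2)*(u + 1)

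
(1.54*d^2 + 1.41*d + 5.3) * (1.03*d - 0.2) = 1.5862*d^3 + 1.1443*d^2 + 5.177*d - 1.06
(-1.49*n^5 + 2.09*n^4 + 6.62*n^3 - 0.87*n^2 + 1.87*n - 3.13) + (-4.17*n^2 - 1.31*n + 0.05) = -1.49*n^5 + 2.09*n^4 + 6.62*n^3 - 5.04*n^2 + 0.56*n - 3.08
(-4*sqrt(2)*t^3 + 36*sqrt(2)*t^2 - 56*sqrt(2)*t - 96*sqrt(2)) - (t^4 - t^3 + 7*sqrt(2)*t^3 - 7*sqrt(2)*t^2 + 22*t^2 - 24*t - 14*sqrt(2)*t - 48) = -t^4 - 11*sqrt(2)*t^3 + t^3 - 22*t^2 + 43*sqrt(2)*t^2 - 42*sqrt(2)*t + 24*t - 96*sqrt(2) + 48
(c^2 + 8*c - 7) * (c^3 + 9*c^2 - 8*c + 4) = c^5 + 17*c^4 + 57*c^3 - 123*c^2 + 88*c - 28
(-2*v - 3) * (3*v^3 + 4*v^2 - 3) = -6*v^4 - 17*v^3 - 12*v^2 + 6*v + 9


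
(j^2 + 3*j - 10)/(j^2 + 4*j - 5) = (j - 2)/(j - 1)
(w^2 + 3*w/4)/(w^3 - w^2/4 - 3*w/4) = 1/(w - 1)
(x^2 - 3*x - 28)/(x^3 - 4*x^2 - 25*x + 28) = 1/(x - 1)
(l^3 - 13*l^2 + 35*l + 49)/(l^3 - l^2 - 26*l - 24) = (l^2 - 14*l + 49)/(l^2 - 2*l - 24)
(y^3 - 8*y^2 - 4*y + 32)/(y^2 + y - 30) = (y^3 - 8*y^2 - 4*y + 32)/(y^2 + y - 30)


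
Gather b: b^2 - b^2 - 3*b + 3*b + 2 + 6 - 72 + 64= 0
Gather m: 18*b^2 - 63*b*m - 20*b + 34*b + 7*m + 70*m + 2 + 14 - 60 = 18*b^2 + 14*b + m*(77 - 63*b) - 44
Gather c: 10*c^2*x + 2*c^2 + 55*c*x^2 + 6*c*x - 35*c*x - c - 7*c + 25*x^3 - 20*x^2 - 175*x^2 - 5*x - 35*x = c^2*(10*x + 2) + c*(55*x^2 - 29*x - 8) + 25*x^3 - 195*x^2 - 40*x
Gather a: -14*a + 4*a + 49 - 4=45 - 10*a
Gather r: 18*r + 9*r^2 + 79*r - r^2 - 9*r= 8*r^2 + 88*r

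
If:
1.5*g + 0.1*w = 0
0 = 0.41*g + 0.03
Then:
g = -0.07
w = 1.10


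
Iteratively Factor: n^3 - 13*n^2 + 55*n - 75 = (n - 3)*(n^2 - 10*n + 25) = (n - 5)*(n - 3)*(n - 5)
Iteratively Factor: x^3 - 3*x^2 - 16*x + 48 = (x - 3)*(x^2 - 16) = (x - 4)*(x - 3)*(x + 4)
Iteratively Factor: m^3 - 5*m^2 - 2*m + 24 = (m - 3)*(m^2 - 2*m - 8) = (m - 4)*(m - 3)*(m + 2)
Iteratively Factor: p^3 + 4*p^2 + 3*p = (p + 1)*(p^2 + 3*p) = p*(p + 1)*(p + 3)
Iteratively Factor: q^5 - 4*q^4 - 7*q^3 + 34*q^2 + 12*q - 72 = (q + 2)*(q^4 - 6*q^3 + 5*q^2 + 24*q - 36) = (q - 3)*(q + 2)*(q^3 - 3*q^2 - 4*q + 12) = (q - 3)*(q - 2)*(q + 2)*(q^2 - q - 6) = (q - 3)^2*(q - 2)*(q + 2)*(q + 2)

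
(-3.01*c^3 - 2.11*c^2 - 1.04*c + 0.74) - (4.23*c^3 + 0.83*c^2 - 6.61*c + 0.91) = -7.24*c^3 - 2.94*c^2 + 5.57*c - 0.17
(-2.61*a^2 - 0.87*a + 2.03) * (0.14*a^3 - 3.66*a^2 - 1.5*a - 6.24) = -0.3654*a^5 + 9.4308*a^4 + 7.3834*a^3 + 10.1616*a^2 + 2.3838*a - 12.6672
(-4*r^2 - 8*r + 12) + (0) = -4*r^2 - 8*r + 12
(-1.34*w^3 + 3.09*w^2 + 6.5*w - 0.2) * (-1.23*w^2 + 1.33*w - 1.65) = 1.6482*w^5 - 5.5829*w^4 - 1.6743*w^3 + 3.7925*w^2 - 10.991*w + 0.33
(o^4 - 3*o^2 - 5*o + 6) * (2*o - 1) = 2*o^5 - o^4 - 6*o^3 - 7*o^2 + 17*o - 6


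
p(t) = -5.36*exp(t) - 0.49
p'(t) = -5.36*exp(t)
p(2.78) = -86.89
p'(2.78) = -86.40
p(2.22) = -49.84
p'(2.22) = -49.35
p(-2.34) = -1.01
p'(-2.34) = -0.52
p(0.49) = -9.24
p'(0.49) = -8.75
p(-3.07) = -0.74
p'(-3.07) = -0.25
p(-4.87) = -0.53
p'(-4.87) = -0.04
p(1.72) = -30.42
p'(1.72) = -29.93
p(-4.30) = -0.56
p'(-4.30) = -0.07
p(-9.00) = -0.49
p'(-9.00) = 0.00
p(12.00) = -872366.17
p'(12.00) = -872365.68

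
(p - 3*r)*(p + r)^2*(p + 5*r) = p^4 + 4*p^3*r - 10*p^2*r^2 - 28*p*r^3 - 15*r^4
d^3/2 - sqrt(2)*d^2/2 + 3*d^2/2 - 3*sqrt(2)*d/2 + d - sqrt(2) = (d/2 + 1/2)*(d + 2)*(d - sqrt(2))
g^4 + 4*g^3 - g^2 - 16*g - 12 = (g - 2)*(g + 1)*(g + 2)*(g + 3)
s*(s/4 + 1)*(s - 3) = s^3/4 + s^2/4 - 3*s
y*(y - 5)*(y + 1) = y^3 - 4*y^2 - 5*y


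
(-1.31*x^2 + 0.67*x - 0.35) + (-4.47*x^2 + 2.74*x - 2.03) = -5.78*x^2 + 3.41*x - 2.38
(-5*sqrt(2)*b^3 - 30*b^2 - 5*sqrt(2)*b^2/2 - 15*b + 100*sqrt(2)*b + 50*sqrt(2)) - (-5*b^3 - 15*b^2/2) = -5*sqrt(2)*b^3 + 5*b^3 - 45*b^2/2 - 5*sqrt(2)*b^2/2 - 15*b + 100*sqrt(2)*b + 50*sqrt(2)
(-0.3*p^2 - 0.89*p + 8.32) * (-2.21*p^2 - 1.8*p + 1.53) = 0.663*p^4 + 2.5069*p^3 - 17.2442*p^2 - 16.3377*p + 12.7296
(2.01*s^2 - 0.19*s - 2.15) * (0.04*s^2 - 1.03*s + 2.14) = 0.0804*s^4 - 2.0779*s^3 + 4.4111*s^2 + 1.8079*s - 4.601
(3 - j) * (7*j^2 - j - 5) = -7*j^3 + 22*j^2 + 2*j - 15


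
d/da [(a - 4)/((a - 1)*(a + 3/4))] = 4*(-4*a^2 + 32*a - 7)/(16*a^4 - 8*a^3 - 23*a^2 + 6*a + 9)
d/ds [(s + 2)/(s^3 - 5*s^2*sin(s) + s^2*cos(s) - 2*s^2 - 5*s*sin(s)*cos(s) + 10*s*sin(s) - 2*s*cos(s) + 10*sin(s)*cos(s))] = (s^3*sin(s) + 5*s^3*cos(s) - 2*s^3 + 5*s^2*sin(s) - s^2*cos(s) + 5*s^2*cos(2*s) - 4*s^2 + 16*s*sin(s) - 24*s*cos(s) + 8*s - 20*sin(s) + 10*sin(2*s) + 4*cos(s) - 20*cos(2*s))/((s - 2)^2*(s - 5*sin(s))^2*(s + cos(s))^2)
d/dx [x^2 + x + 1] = 2*x + 1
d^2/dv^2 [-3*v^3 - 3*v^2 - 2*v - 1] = -18*v - 6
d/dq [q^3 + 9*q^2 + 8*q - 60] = 3*q^2 + 18*q + 8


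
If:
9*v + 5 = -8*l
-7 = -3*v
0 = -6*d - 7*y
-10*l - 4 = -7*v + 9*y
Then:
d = -1883/324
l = -13/4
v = 7/3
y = 269/54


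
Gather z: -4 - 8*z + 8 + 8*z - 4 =0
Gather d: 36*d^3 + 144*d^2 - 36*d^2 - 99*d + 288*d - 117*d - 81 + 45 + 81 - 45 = 36*d^3 + 108*d^2 + 72*d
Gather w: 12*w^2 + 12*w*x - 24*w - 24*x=12*w^2 + w*(12*x - 24) - 24*x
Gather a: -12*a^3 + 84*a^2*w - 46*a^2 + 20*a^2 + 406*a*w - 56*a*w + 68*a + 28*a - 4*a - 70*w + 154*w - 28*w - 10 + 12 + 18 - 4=-12*a^3 + a^2*(84*w - 26) + a*(350*w + 92) + 56*w + 16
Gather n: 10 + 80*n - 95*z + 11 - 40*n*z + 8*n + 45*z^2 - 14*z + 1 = n*(88 - 40*z) + 45*z^2 - 109*z + 22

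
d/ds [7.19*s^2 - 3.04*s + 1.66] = 14.38*s - 3.04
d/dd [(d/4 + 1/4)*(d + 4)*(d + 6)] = 3*d^2/4 + 11*d/2 + 17/2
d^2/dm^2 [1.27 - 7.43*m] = 0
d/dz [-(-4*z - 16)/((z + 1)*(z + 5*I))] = 4*(-(z + 1)*(z + 4) + (z + 1)*(z + 5*I) - (z + 4)*(z + 5*I))/((z + 1)^2*(z + 5*I)^2)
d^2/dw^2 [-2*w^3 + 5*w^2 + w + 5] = 10 - 12*w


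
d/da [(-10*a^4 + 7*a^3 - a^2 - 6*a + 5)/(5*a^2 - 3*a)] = (-100*a^5 + 125*a^4 - 42*a^3 + 33*a^2 - 50*a + 15)/(a^2*(25*a^2 - 30*a + 9))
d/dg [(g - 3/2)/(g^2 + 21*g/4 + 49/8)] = 64*(-g^2 + 3*g + 14)/(64*g^4 + 672*g^3 + 2548*g^2 + 4116*g + 2401)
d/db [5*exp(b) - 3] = 5*exp(b)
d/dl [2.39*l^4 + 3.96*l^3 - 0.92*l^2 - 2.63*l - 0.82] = 9.56*l^3 + 11.88*l^2 - 1.84*l - 2.63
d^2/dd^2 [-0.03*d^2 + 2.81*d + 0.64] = -0.0600000000000000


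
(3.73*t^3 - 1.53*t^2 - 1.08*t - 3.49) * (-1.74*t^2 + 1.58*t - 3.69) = -6.4902*t^5 + 8.5556*t^4 - 14.3019*t^3 + 10.0119*t^2 - 1.529*t + 12.8781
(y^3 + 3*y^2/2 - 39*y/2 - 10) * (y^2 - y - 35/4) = y^5 + y^4/2 - 119*y^3/4 - 29*y^2/8 + 1445*y/8 + 175/2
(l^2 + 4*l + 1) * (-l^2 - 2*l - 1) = -l^4 - 6*l^3 - 10*l^2 - 6*l - 1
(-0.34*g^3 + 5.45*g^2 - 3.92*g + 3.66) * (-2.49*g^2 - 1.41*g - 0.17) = 0.8466*g^5 - 13.0911*g^4 + 2.1341*g^3 - 4.5127*g^2 - 4.4942*g - 0.6222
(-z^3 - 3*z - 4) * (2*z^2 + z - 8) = -2*z^5 - z^4 + 2*z^3 - 11*z^2 + 20*z + 32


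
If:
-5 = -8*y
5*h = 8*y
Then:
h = 1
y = 5/8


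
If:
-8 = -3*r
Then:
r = 8/3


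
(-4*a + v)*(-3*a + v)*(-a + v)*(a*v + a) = -12*a^4*v - 12*a^4 + 19*a^3*v^2 + 19*a^3*v - 8*a^2*v^3 - 8*a^2*v^2 + a*v^4 + a*v^3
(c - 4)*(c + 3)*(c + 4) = c^3 + 3*c^2 - 16*c - 48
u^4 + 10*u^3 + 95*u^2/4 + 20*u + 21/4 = (u + 1/2)*(u + 1)*(u + 3/2)*(u + 7)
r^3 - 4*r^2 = r^2*(r - 4)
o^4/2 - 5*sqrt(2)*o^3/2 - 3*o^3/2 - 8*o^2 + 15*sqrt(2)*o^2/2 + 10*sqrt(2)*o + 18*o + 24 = (o/2 + sqrt(2)/2)*(o - 4)*(o + 1)*(o - 6*sqrt(2))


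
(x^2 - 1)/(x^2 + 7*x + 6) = (x - 1)/(x + 6)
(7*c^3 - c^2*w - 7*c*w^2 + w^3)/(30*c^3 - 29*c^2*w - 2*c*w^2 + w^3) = (-7*c^2 - 6*c*w + w^2)/(-30*c^2 - c*w + w^2)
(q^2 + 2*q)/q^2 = (q + 2)/q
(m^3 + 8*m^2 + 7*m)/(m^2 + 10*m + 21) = m*(m + 1)/(m + 3)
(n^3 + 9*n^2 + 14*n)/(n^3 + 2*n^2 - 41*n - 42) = n*(n + 2)/(n^2 - 5*n - 6)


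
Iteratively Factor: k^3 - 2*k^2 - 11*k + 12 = (k + 3)*(k^2 - 5*k + 4) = (k - 1)*(k + 3)*(k - 4)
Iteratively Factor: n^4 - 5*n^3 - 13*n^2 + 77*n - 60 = (n - 5)*(n^3 - 13*n + 12) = (n - 5)*(n - 3)*(n^2 + 3*n - 4) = (n - 5)*(n - 3)*(n + 4)*(n - 1)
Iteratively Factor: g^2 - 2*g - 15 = (g - 5)*(g + 3)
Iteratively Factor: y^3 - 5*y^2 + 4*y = (y)*(y^2 - 5*y + 4) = y*(y - 1)*(y - 4)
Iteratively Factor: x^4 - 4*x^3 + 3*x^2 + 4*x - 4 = (x - 2)*(x^3 - 2*x^2 - x + 2) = (x - 2)*(x - 1)*(x^2 - x - 2) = (x - 2)^2*(x - 1)*(x + 1)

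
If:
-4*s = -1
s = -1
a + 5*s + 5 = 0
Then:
No Solution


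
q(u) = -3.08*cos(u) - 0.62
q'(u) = 3.08*sin(u)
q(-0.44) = -3.41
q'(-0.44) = -1.31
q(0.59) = -3.18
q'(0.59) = 1.71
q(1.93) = 0.46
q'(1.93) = 2.88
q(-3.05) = 2.45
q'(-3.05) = -0.28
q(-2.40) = 1.65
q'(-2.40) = -2.08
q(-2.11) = 0.96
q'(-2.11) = -2.64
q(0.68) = -3.01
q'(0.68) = 1.94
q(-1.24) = -1.62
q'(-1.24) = -2.91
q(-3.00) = 2.43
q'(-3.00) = -0.43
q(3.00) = 2.43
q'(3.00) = 0.43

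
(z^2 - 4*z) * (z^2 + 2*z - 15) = z^4 - 2*z^3 - 23*z^2 + 60*z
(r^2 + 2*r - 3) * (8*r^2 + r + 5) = 8*r^4 + 17*r^3 - 17*r^2 + 7*r - 15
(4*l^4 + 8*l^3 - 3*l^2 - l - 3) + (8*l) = 4*l^4 + 8*l^3 - 3*l^2 + 7*l - 3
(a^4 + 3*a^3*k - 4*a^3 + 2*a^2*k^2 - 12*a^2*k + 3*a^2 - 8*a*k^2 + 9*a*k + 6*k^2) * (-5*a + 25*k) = -5*a^5 + 10*a^4*k + 20*a^4 + 65*a^3*k^2 - 40*a^3*k - 15*a^3 + 50*a^2*k^3 - 260*a^2*k^2 + 30*a^2*k - 200*a*k^3 + 195*a*k^2 + 150*k^3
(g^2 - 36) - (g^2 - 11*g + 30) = 11*g - 66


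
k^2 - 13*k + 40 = (k - 8)*(k - 5)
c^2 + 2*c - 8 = (c - 2)*(c + 4)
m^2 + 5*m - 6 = (m - 1)*(m + 6)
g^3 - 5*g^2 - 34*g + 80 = (g - 8)*(g - 2)*(g + 5)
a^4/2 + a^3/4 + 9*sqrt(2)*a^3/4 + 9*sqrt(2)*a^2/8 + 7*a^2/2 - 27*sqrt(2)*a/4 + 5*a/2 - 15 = (a/2 + 1)*(a - 3/2)*(a + 2*sqrt(2))*(a + 5*sqrt(2)/2)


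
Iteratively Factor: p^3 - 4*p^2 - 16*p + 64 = (p + 4)*(p^2 - 8*p + 16) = (p - 4)*(p + 4)*(p - 4)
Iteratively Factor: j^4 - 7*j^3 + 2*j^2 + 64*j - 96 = (j - 4)*(j^3 - 3*j^2 - 10*j + 24) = (j - 4)*(j - 2)*(j^2 - j - 12) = (j - 4)*(j - 2)*(j + 3)*(j - 4)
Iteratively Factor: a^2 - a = (a - 1)*(a)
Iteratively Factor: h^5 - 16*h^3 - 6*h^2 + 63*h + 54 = (h - 3)*(h^4 + 3*h^3 - 7*h^2 - 27*h - 18) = (h - 3)^2*(h^3 + 6*h^2 + 11*h + 6) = (h - 3)^2*(h + 2)*(h^2 + 4*h + 3) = (h - 3)^2*(h + 2)*(h + 3)*(h + 1)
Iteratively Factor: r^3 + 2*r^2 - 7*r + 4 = (r - 1)*(r^2 + 3*r - 4) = (r - 1)^2*(r + 4)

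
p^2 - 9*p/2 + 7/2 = (p - 7/2)*(p - 1)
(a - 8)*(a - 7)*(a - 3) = a^3 - 18*a^2 + 101*a - 168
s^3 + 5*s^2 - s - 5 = (s - 1)*(s + 1)*(s + 5)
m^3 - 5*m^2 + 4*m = m*(m - 4)*(m - 1)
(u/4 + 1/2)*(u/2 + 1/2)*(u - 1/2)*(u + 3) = u^4/8 + 11*u^3/16 + u^2 + u/16 - 3/8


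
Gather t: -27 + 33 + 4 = 10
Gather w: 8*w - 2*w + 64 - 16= 6*w + 48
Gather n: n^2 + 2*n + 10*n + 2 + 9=n^2 + 12*n + 11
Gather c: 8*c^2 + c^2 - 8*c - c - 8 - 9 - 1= 9*c^2 - 9*c - 18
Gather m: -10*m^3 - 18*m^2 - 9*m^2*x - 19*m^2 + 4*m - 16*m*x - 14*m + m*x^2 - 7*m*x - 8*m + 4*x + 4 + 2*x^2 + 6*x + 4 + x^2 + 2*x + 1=-10*m^3 + m^2*(-9*x - 37) + m*(x^2 - 23*x - 18) + 3*x^2 + 12*x + 9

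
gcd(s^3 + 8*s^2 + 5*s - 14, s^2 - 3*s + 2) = s - 1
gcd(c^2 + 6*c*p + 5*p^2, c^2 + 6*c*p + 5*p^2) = c^2 + 6*c*p + 5*p^2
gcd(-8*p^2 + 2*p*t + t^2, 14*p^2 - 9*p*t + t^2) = 2*p - t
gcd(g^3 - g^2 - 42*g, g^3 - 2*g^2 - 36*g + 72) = g + 6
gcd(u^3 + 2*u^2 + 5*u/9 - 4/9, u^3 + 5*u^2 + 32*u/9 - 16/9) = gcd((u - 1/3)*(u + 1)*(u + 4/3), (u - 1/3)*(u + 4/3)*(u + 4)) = u^2 + u - 4/9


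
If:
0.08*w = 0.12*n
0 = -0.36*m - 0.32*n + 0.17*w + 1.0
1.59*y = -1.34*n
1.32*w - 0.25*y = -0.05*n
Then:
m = 2.78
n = 0.00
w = 0.00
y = 0.00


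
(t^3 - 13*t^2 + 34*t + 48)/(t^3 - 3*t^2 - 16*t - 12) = (t - 8)/(t + 2)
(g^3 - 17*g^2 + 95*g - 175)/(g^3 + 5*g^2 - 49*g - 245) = (g^2 - 10*g + 25)/(g^2 + 12*g + 35)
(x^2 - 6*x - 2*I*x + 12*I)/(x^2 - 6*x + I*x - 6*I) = (x - 2*I)/(x + I)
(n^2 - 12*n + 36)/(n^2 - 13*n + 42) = (n - 6)/(n - 7)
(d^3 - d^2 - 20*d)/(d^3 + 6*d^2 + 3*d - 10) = d*(d^2 - d - 20)/(d^3 + 6*d^2 + 3*d - 10)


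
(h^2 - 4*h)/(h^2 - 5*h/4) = 4*(h - 4)/(4*h - 5)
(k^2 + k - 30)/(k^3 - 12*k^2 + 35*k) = (k + 6)/(k*(k - 7))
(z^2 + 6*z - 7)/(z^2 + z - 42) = (z - 1)/(z - 6)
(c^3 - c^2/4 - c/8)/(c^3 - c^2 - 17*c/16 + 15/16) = 2*c*(8*c^2 - 2*c - 1)/(16*c^3 - 16*c^2 - 17*c + 15)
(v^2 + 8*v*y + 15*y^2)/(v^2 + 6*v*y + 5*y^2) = (v + 3*y)/(v + y)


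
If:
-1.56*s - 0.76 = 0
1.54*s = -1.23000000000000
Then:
No Solution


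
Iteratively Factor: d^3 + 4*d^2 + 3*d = (d)*(d^2 + 4*d + 3) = d*(d + 3)*(d + 1)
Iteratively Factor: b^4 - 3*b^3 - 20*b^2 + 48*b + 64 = (b - 4)*(b^3 + b^2 - 16*b - 16) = (b - 4)*(b + 1)*(b^2 - 16) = (b - 4)^2*(b + 1)*(b + 4)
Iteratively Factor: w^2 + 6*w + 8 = (w + 4)*(w + 2)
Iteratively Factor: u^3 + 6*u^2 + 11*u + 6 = (u + 1)*(u^2 + 5*u + 6) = (u + 1)*(u + 2)*(u + 3)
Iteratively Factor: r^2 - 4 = (r - 2)*(r + 2)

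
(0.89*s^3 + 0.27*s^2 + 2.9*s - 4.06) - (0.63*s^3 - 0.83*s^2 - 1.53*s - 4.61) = 0.26*s^3 + 1.1*s^2 + 4.43*s + 0.550000000000001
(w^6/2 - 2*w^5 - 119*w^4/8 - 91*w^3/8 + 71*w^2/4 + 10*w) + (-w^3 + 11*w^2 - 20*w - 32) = w^6/2 - 2*w^5 - 119*w^4/8 - 99*w^3/8 + 115*w^2/4 - 10*w - 32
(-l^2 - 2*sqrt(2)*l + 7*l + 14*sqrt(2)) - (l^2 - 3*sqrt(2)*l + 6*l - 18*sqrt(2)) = -2*l^2 + l + sqrt(2)*l + 32*sqrt(2)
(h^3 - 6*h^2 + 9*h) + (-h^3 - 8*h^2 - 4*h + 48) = -14*h^2 + 5*h + 48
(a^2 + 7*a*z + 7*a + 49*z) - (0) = a^2 + 7*a*z + 7*a + 49*z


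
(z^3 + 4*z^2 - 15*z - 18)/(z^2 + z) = z + 3 - 18/z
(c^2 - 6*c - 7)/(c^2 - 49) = (c + 1)/(c + 7)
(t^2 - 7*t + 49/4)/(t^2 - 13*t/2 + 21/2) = (t - 7/2)/(t - 3)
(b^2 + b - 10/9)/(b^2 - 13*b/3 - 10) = (b - 2/3)/(b - 6)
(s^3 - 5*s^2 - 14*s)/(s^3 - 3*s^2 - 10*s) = (s - 7)/(s - 5)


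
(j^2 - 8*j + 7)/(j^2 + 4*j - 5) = (j - 7)/(j + 5)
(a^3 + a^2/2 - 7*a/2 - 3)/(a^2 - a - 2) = a + 3/2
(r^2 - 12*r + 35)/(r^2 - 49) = (r - 5)/(r + 7)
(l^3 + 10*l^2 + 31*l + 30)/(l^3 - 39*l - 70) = (l + 3)/(l - 7)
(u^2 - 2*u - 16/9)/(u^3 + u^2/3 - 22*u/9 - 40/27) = 3*(3*u - 8)/(9*u^2 - 3*u - 20)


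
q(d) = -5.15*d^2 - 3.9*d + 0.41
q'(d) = -10.3*d - 3.9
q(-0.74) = 0.48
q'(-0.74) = 3.72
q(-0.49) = 1.08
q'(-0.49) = 1.15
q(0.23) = -0.76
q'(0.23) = -6.27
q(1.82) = -23.75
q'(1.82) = -22.65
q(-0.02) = 0.49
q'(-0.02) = -3.69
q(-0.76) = 0.40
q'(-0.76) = 3.93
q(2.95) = -55.91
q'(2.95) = -34.28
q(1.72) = -21.53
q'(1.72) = -21.62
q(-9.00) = -381.64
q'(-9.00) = 88.80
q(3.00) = -57.64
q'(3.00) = -34.80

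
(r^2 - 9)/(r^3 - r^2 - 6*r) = (r + 3)/(r*(r + 2))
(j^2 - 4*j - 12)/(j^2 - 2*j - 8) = (j - 6)/(j - 4)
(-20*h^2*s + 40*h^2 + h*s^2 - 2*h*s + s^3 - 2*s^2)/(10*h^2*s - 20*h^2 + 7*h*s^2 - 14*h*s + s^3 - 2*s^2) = (-4*h + s)/(2*h + s)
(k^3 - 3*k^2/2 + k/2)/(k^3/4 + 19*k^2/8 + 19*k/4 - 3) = 4*k*(k - 1)/(k^2 + 10*k + 24)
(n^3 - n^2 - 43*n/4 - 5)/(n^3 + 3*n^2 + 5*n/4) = (n - 4)/n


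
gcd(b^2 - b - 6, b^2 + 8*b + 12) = b + 2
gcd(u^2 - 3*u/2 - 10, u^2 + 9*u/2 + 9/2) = 1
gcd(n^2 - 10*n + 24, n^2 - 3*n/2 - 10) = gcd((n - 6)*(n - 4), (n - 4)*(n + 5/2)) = n - 4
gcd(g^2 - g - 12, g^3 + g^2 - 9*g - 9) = g + 3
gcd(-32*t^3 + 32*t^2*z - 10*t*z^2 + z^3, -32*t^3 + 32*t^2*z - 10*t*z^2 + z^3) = -32*t^3 + 32*t^2*z - 10*t*z^2 + z^3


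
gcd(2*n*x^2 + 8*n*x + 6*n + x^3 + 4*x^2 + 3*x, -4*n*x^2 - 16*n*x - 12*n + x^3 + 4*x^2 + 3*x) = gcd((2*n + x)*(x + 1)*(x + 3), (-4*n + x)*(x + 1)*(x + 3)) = x^2 + 4*x + 3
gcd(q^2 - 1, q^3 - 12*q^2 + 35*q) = 1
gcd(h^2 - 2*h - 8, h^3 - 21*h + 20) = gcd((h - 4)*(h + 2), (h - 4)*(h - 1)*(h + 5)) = h - 4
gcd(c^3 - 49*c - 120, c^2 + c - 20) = c + 5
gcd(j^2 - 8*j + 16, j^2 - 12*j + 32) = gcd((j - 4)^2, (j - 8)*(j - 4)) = j - 4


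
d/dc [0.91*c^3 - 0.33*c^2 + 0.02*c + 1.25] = 2.73*c^2 - 0.66*c + 0.02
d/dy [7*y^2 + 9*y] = 14*y + 9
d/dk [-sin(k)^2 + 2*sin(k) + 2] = 2*(1 - sin(k))*cos(k)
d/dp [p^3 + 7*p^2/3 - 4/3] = p*(9*p + 14)/3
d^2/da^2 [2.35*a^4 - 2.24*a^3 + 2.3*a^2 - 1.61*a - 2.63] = 28.2*a^2 - 13.44*a + 4.6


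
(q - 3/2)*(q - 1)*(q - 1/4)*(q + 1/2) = q^4 - 9*q^3/4 + 3*q^2/4 + 11*q/16 - 3/16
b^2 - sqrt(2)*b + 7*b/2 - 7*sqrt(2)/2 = (b + 7/2)*(b - sqrt(2))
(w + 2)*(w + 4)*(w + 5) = w^3 + 11*w^2 + 38*w + 40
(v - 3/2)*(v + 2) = v^2 + v/2 - 3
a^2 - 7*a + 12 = (a - 4)*(a - 3)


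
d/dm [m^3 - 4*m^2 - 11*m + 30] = 3*m^2 - 8*m - 11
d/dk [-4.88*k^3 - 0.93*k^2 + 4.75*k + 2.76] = -14.64*k^2 - 1.86*k + 4.75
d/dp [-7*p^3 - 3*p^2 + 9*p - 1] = -21*p^2 - 6*p + 9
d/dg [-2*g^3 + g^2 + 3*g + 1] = -6*g^2 + 2*g + 3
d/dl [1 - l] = -1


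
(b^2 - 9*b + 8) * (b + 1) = b^3 - 8*b^2 - b + 8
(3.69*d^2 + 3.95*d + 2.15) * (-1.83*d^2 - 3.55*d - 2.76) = -6.7527*d^4 - 20.328*d^3 - 28.1414*d^2 - 18.5345*d - 5.934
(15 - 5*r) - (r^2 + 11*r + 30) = -r^2 - 16*r - 15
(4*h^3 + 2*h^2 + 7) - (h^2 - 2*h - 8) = 4*h^3 + h^2 + 2*h + 15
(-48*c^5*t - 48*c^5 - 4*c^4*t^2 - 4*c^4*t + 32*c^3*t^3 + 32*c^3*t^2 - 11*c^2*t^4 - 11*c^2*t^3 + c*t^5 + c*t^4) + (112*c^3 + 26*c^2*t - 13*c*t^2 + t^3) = -48*c^5*t - 48*c^5 - 4*c^4*t^2 - 4*c^4*t + 32*c^3*t^3 + 32*c^3*t^2 + 112*c^3 - 11*c^2*t^4 - 11*c^2*t^3 + 26*c^2*t + c*t^5 + c*t^4 - 13*c*t^2 + t^3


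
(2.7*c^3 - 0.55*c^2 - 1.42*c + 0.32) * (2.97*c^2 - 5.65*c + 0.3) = 8.019*c^5 - 16.8885*c^4 - 0.2999*c^3 + 8.8084*c^2 - 2.234*c + 0.096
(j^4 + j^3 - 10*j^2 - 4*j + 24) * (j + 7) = j^5 + 8*j^4 - 3*j^3 - 74*j^2 - 4*j + 168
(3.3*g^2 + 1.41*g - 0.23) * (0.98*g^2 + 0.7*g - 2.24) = 3.234*g^4 + 3.6918*g^3 - 6.6304*g^2 - 3.3194*g + 0.5152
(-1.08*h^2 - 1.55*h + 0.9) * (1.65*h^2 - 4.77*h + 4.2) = -1.782*h^4 + 2.5941*h^3 + 4.3425*h^2 - 10.803*h + 3.78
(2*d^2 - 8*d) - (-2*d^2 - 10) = 4*d^2 - 8*d + 10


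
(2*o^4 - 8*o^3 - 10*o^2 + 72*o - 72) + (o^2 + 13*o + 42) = 2*o^4 - 8*o^3 - 9*o^2 + 85*o - 30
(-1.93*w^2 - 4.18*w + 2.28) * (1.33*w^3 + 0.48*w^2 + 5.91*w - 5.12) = -2.5669*w^5 - 6.4858*w^4 - 10.3803*w^3 - 13.7278*w^2 + 34.8764*w - 11.6736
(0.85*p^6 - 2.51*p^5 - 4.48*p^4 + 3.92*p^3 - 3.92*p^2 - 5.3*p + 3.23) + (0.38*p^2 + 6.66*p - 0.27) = 0.85*p^6 - 2.51*p^5 - 4.48*p^4 + 3.92*p^3 - 3.54*p^2 + 1.36*p + 2.96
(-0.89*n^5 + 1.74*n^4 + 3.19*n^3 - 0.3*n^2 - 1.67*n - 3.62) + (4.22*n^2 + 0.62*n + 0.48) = -0.89*n^5 + 1.74*n^4 + 3.19*n^3 + 3.92*n^2 - 1.05*n - 3.14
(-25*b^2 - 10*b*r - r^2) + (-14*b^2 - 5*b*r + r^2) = -39*b^2 - 15*b*r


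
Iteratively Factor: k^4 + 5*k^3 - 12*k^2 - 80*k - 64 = (k + 4)*(k^3 + k^2 - 16*k - 16) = (k - 4)*(k + 4)*(k^2 + 5*k + 4) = (k - 4)*(k + 1)*(k + 4)*(k + 4)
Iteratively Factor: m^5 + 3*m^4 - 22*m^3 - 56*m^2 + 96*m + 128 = (m + 4)*(m^4 - m^3 - 18*m^2 + 16*m + 32) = (m - 4)*(m + 4)*(m^3 + 3*m^2 - 6*m - 8) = (m - 4)*(m - 2)*(m + 4)*(m^2 + 5*m + 4) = (m - 4)*(m - 2)*(m + 4)^2*(m + 1)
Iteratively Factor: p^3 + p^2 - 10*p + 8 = (p - 2)*(p^2 + 3*p - 4) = (p - 2)*(p - 1)*(p + 4)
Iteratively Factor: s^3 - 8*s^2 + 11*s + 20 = (s - 4)*(s^2 - 4*s - 5) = (s - 4)*(s + 1)*(s - 5)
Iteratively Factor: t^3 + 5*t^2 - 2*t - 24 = (t + 4)*(t^2 + t - 6) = (t - 2)*(t + 4)*(t + 3)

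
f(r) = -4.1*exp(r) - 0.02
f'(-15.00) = 0.00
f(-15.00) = -0.02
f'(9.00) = -33222.64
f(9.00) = -33222.66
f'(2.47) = -48.47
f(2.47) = -48.49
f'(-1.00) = -1.51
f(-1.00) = -1.53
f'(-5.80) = -0.01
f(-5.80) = -0.03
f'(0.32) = -5.65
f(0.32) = -5.67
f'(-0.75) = -1.94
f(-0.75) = -1.96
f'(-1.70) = -0.75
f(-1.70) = -0.77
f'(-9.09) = -0.00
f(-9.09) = -0.02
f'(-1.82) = -0.66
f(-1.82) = -0.68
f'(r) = -4.1*exp(r)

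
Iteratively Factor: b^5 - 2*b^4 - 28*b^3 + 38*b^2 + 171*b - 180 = (b - 1)*(b^4 - b^3 - 29*b^2 + 9*b + 180) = (b - 1)*(b + 3)*(b^3 - 4*b^2 - 17*b + 60) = (b - 3)*(b - 1)*(b + 3)*(b^2 - b - 20) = (b - 5)*(b - 3)*(b - 1)*(b + 3)*(b + 4)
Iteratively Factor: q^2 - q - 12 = (q + 3)*(q - 4)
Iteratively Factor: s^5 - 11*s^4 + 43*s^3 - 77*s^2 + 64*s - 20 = (s - 5)*(s^4 - 6*s^3 + 13*s^2 - 12*s + 4) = (s - 5)*(s - 1)*(s^3 - 5*s^2 + 8*s - 4) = (s - 5)*(s - 2)*(s - 1)*(s^2 - 3*s + 2) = (s - 5)*(s - 2)^2*(s - 1)*(s - 1)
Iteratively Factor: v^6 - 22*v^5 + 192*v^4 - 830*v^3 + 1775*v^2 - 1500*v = (v - 5)*(v^5 - 17*v^4 + 107*v^3 - 295*v^2 + 300*v) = (v - 5)*(v - 3)*(v^4 - 14*v^3 + 65*v^2 - 100*v) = (v - 5)*(v - 4)*(v - 3)*(v^3 - 10*v^2 + 25*v) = (v - 5)^2*(v - 4)*(v - 3)*(v^2 - 5*v) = v*(v - 5)^2*(v - 4)*(v - 3)*(v - 5)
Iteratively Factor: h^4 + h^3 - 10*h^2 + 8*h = (h + 4)*(h^3 - 3*h^2 + 2*h) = h*(h + 4)*(h^2 - 3*h + 2) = h*(h - 1)*(h + 4)*(h - 2)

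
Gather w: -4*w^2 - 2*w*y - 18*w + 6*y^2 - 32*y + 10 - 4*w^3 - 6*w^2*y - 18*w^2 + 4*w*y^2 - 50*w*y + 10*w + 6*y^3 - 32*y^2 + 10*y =-4*w^3 + w^2*(-6*y - 22) + w*(4*y^2 - 52*y - 8) + 6*y^3 - 26*y^2 - 22*y + 10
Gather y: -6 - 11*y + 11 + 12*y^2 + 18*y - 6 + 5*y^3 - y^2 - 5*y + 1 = 5*y^3 + 11*y^2 + 2*y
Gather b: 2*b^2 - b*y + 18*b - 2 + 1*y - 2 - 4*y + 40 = 2*b^2 + b*(18 - y) - 3*y + 36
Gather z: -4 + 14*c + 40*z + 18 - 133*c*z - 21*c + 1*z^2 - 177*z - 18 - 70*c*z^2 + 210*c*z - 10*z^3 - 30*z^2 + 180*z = -7*c - 10*z^3 + z^2*(-70*c - 29) + z*(77*c + 43) - 4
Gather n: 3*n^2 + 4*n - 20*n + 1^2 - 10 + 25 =3*n^2 - 16*n + 16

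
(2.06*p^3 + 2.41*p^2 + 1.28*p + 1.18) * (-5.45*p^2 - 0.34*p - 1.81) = -11.227*p^5 - 13.8349*p^4 - 11.524*p^3 - 11.2283*p^2 - 2.718*p - 2.1358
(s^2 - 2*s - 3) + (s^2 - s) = 2*s^2 - 3*s - 3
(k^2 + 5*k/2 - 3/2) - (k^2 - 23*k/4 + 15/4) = 33*k/4 - 21/4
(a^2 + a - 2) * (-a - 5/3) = -a^3 - 8*a^2/3 + a/3 + 10/3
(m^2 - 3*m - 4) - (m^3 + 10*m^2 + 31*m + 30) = -m^3 - 9*m^2 - 34*m - 34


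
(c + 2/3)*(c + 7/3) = c^2 + 3*c + 14/9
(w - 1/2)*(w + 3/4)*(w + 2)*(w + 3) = w^4 + 21*w^3/4 + 55*w^2/8 - 3*w/8 - 9/4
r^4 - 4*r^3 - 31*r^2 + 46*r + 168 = (r - 7)*(r - 3)*(r + 2)*(r + 4)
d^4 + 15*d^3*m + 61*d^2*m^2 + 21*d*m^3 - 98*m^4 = (d - m)*(d + 2*m)*(d + 7*m)^2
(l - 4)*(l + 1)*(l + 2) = l^3 - l^2 - 10*l - 8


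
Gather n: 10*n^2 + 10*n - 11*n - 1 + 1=10*n^2 - n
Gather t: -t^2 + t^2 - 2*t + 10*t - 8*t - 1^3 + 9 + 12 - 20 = 0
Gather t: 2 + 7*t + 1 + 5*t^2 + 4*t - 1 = 5*t^2 + 11*t + 2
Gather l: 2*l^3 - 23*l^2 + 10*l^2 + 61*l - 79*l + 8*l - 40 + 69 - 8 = 2*l^3 - 13*l^2 - 10*l + 21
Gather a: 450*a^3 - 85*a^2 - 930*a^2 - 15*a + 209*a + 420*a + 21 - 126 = 450*a^3 - 1015*a^2 + 614*a - 105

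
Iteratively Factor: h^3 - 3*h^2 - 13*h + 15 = (h - 1)*(h^2 - 2*h - 15) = (h - 5)*(h - 1)*(h + 3)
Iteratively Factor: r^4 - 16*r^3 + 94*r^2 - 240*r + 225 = (r - 5)*(r^3 - 11*r^2 + 39*r - 45) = (r - 5)*(r - 3)*(r^2 - 8*r + 15) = (r - 5)^2*(r - 3)*(r - 3)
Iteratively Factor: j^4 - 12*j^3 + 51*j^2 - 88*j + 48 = (j - 4)*(j^3 - 8*j^2 + 19*j - 12) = (j - 4)*(j - 1)*(j^2 - 7*j + 12) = (j - 4)*(j - 3)*(j - 1)*(j - 4)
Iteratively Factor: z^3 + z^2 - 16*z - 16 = (z + 4)*(z^2 - 3*z - 4) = (z - 4)*(z + 4)*(z + 1)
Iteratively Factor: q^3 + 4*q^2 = (q + 4)*(q^2) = q*(q + 4)*(q)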